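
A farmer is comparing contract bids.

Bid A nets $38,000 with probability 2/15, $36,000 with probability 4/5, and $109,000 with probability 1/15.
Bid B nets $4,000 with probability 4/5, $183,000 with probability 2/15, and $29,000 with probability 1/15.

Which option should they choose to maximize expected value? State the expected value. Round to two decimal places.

Bid A ($41,133.33)

Bid A = 2/15 × 38000 + 4/5 × 36000 + 1/15 × 109000 = 5066.6667 + 28800 + 7266.6667 = 41133.3333
Bid B = 4/5 × 4000 + 2/15 × 183000 + 1/15 × 29000 = 3200 + 24400 + 1933.3333 = 29533.3333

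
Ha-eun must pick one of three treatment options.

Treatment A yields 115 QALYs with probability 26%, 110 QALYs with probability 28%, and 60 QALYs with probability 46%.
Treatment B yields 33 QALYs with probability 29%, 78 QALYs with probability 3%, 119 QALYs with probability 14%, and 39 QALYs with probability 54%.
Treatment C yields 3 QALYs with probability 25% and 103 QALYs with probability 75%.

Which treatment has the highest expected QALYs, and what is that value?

Treatment A = 0.26 × 115 + 0.28 × 110 + 0.46 × 60 = 29.9 + 30.8 + 27.6 = 88.3
Treatment B = 0.29 × 33 + 0.03 × 78 + 0.14 × 119 + 0.54 × 39 = 9.57 + 2.34 + 16.66 + 21.06 = 49.63
Treatment C = 0.25 × 3 + 0.75 × 103 = 0.75 + 77.25 = 78

Treatment A (88.3 QALYs)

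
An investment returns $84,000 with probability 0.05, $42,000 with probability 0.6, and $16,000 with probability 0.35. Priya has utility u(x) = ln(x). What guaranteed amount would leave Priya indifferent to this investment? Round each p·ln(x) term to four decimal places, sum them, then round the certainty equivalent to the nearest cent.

$31,017.29

E[u] = 0.05·ln(84000) + 0.6·ln(42000) + 0.35·ln(16000) = 0.5669 + 6.3873 + 3.3881 = 10.3423
CE = e^10.3423 ≈ 31017.29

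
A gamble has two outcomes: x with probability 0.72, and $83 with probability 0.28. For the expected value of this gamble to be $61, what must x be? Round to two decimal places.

0.72·x + 0.28·83 = 61
0.72·x = 61 − 23.24 = 37.76
x = 37.76 / 0.72 = 52.4444

x = $52.44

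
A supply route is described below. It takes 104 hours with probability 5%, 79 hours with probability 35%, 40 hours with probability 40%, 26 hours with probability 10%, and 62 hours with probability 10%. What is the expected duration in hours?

EV = 0.05 × 104 + 0.35 × 79 + 0.4 × 40 + 0.1 × 26 + 0.1 × 62 = 5.2 + 27.65 + 16 + 2.6 + 6.2 = 57.65

57.65 hours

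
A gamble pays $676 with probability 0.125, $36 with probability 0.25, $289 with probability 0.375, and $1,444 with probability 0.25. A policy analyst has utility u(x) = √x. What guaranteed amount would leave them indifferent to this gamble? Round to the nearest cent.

$425.39

E[u] = 0.125·√676 + 0.25·√36 + 0.375·√289 + 0.25·√1444 = 0.125·26 + 0.25·6 + 0.375·17 + 0.25·38 = 20.625
CE = (20.625)² = 425.390625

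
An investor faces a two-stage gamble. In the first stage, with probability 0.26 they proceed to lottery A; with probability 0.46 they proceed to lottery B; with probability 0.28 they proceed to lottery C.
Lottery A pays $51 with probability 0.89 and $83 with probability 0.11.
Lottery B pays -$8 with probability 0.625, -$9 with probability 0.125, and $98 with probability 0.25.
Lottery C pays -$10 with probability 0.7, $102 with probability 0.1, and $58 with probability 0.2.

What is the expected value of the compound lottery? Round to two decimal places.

EV(A) = 0.89 × 51 + 0.11 × 83 = 45.39 + 9.13 = 54.52
EV(B) = 0.625 × (-8) + 0.125 × (-9) + 0.25 × 98 = -5 − 1.125 + 24.5 = 18.375
EV(C) = 0.7 × (-10) + 0.1 × 102 + 0.2 × 58 = -7 + 10.2 + 11.6 = 14.8
Overall = 0.26 × 54.52 + 0.46 × 18.375 + 0.28 × 14.8 = 14.1752 + 8.4525 + 4.144 = 26.7717

$26.77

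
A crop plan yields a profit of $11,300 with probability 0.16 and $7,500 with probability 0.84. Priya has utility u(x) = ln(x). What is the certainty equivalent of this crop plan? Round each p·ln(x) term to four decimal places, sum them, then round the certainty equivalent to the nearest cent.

$8,008.03

E[u] = 0.16·ln(11300) + 0.84·ln(7500) = 1.4932 + 7.4950 = 8.9882
CE = e^8.9882 ≈ 8008.03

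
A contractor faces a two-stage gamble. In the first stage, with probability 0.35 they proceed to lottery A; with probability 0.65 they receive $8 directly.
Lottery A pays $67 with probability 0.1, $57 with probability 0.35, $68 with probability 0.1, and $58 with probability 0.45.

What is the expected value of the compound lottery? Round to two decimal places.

EV(A) = 0.1 × 67 + 0.35 × 57 + 0.1 × 68 + 0.45 × 58 = 6.7 + 19.95 + 6.8 + 26.1 = 59.55
Branch B: 8 (certain)
Overall = 0.35 × 59.55 + 0.65 × 8 = 20.8425 + 5.2 = 26.0425

$26.04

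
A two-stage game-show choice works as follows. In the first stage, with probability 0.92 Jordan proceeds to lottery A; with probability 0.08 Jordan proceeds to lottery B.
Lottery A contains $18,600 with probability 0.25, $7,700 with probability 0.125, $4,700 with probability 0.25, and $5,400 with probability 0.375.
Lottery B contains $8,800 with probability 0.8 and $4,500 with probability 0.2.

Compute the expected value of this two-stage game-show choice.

$8,742.70

EV(A) = 0.25 × 18600 + 0.125 × 7700 + 0.25 × 4700 + 0.375 × 5400 = 4650 + 962.5 + 1175 + 2025 = 8812.5
EV(B) = 0.8 × 8800 + 0.2 × 4500 = 7040 + 900 = 7940
Overall = 0.92 × 8812.5 + 0.08 × 7940 = 8107.5 + 635.2 = 8742.7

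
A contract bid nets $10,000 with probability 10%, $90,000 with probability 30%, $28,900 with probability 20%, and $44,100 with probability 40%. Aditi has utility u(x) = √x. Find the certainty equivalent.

$47,524

E[u] = 0.1·√10000 + 0.3·√90000 + 0.2·√28900 + 0.4·√44100 = 0.1·100 + 0.3·300 + 0.2·170 + 0.4·210 = 218
CE = (218)² = 47524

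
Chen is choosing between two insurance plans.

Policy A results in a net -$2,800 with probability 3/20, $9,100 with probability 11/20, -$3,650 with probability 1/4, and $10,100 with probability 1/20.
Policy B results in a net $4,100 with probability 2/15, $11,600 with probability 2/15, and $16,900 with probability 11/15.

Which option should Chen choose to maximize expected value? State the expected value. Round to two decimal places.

Policy A = 3/20 × (-2800) + 11/20 × 9100 + 1/4 × (-3650) + 1/20 × 10100 = -420 + 5005 − 912.5 + 505 = 4177.5
Policy B = 2/15 × 4100 + 2/15 × 11600 + 11/15 × 16900 = 546.6667 + 1546.6667 + 12393.3333 = 14486.6667

Policy B ($14,486.67)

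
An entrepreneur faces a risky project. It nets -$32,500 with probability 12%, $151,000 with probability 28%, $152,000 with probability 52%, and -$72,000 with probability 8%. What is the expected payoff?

EV = 0.12 × (-32500) + 0.28 × 151000 + 0.52 × 152000 + 0.08 × (-72000) = -3900 + 42280 + 79040 − 5760 = 111660

$111,660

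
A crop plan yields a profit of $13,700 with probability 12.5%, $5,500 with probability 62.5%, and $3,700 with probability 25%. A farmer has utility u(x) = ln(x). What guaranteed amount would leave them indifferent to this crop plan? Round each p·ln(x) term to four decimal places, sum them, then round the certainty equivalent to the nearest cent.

$5,582.54

E[u] = 0.125·ln(13700) + 0.625·ln(5500) + 0.25·ln(3700) = 1.1906 + 5.3828 + 2.0540 = 8.6274
CE = e^8.6274 ≈ 5582.54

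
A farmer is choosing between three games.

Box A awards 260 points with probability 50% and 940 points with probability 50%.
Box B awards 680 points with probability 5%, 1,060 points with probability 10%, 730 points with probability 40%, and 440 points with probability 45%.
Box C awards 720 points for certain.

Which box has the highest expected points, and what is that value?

Box C (720 points)

Box A = 0.5 × 260 + 0.5 × 940 = 130 + 470 = 600
Box B = 0.05 × 680 + 0.1 × 1060 + 0.4 × 730 + 0.45 × 440 = 34 + 106 + 292 + 198 = 630
Box C: 720 (certain)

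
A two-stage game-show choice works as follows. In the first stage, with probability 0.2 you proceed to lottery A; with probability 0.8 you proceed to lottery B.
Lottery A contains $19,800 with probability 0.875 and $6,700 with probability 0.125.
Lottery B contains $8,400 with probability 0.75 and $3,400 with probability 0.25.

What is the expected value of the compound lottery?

$9,352.50

EV(A) = 0.875 × 19800 + 0.125 × 6700 = 17325 + 837.5 = 18162.5
EV(B) = 0.75 × 8400 + 0.25 × 3400 = 6300 + 850 = 7150
Overall = 0.2 × 18162.5 + 0.8 × 7150 = 3632.5 + 5720 = 9352.5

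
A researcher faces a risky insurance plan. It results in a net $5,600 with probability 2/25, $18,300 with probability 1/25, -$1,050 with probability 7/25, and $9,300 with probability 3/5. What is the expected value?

$6,466

EV = 2/25 × 5600 + 1/25 × 18300 + 7/25 × (-1050) + 3/5 × 9300 = 448 + 732 − 294 + 5580 = 6466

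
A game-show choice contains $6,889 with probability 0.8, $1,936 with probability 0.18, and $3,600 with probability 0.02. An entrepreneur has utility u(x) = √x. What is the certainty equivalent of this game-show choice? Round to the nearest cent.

$5,703.27

E[u] = 0.8·√6889 + 0.18·√1936 + 0.02·√3600 = 0.8·83 + 0.18·44 + 0.02·60 = 75.52
CE = (75.52)² = 5703.2704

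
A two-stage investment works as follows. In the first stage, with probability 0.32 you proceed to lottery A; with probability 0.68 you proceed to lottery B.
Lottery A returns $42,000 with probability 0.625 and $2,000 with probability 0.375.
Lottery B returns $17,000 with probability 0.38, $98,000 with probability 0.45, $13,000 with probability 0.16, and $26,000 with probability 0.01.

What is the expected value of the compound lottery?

$44,612

EV(A) = 0.625 × 42000 + 0.375 × 2000 = 26250 + 750 = 27000
EV(B) = 0.38 × 17000 + 0.45 × 98000 + 0.16 × 13000 + 0.01 × 26000 = 6460 + 44100 + 2080 + 260 = 52900
Overall = 0.32 × 27000 + 0.68 × 52900 = 8640 + 35972 = 44612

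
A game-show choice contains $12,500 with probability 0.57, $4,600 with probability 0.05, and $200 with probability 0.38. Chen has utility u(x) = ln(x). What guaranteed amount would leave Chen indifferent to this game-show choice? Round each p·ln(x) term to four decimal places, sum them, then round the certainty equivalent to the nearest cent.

E[u] = 0.57·ln(12500) + 0.05·ln(4600) + 0.38·ln(200) = 5.3771 + 0.4217 + 2.0134 = 7.8122
CE = e^7.8122 ≈ 2470.56

$2,470.56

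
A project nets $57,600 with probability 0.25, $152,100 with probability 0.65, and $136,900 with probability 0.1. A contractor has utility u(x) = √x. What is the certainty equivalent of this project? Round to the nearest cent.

E[u] = 0.25·√57600 + 0.65·√152100 + 0.1·√136900 = 0.25·240 + 0.65·390 + 0.1·370 = 350.5
CE = (350.5)² = 122850.25

$122,850.25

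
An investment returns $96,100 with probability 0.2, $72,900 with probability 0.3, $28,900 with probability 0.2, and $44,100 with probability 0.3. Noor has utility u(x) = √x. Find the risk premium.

$2,500

E[u] = 0.2·√96100 + 0.3·√72900 + 0.2·√28900 + 0.3·√44100 = 0.2·310 + 0.3·270 + 0.2·170 + 0.3·210 = 240
CE = (240)² = 57600
Risk premium = EV − CE = 60100 − 57600 = 2500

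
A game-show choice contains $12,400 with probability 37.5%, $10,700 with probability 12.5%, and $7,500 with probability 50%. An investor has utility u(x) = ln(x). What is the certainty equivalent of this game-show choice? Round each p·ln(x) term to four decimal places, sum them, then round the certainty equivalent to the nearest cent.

$9,466.36

E[u] = 0.375·ln(12400) + 0.125·ln(10700) + 0.5·ln(7500) = 3.5345 + 1.1597 + 4.4613 = 9.1555
CE = e^9.1555 ≈ 9466.36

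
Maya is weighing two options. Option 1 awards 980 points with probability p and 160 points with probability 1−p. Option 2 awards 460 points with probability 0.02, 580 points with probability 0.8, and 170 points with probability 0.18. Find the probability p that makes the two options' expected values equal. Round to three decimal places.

EV(Option 2) = 0.02 × 460 + 0.8 × 580 + 0.18 × 170 = 9.2 + 464 + 30.6 = 503.8
p·980 + (1−p)·160 = 503.8
820p + 160 = 503.8
p = (503.8 − 160) / 820

p = 0.419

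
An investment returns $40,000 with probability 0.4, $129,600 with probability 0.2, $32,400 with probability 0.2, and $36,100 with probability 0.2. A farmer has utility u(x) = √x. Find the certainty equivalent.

E[u] = 0.4·√40000 + 0.2·√129600 + 0.2·√32400 + 0.2·√36100 = 0.4·200 + 0.2·360 + 0.2·180 + 0.2·190 = 226
CE = (226)² = 51076

$51,076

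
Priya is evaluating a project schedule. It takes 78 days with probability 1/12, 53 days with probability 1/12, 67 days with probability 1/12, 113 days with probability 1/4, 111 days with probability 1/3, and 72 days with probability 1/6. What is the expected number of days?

93.75 days

EV = 1/12 × 78 + 1/12 × 53 + 1/12 × 67 + 1/4 × 113 + 1/3 × 111 + 1/6 × 72 = 6.5 + 4.4167 + 5.5833 + 28.25 + 37 + 12 = 93.75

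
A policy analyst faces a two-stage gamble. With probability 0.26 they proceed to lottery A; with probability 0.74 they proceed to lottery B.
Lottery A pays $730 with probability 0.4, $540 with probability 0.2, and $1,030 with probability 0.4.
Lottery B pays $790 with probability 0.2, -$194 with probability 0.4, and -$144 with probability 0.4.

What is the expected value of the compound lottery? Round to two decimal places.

EV(A) = 0.4 × 730 + 0.2 × 540 + 0.4 × 1030 = 292 + 108 + 412 = 812
EV(B) = 0.2 × 790 + 0.4 × (-194) + 0.4 × (-144) = 158 − 77.6 − 57.6 = 22.8
Overall = 0.26 × 812 + 0.74 × 22.8 = 211.12 + 16.872 = 227.992

$227.99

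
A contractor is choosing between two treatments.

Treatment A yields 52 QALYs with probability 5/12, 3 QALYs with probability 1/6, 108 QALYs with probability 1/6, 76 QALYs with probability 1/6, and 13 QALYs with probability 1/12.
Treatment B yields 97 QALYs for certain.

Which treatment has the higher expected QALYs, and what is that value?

Treatment A = 5/12 × 52 + 1/6 × 3 + 1/6 × 108 + 1/6 × 76 + 1/12 × 13 = 21.6667 + 0.5 + 18 + 12.6667 + 1.0833 = 53.9167
Treatment B: 97 (certain)

Treatment B (97 QALYs)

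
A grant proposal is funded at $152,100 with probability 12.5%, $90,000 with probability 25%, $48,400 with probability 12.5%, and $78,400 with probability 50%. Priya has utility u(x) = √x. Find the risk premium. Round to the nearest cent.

$1,935.94

E[u] = 0.125·√152100 + 0.25·√90000 + 0.125·√48400 + 0.5·√78400 = 0.125·390 + 0.25·300 + 0.125·220 + 0.5·280 = 291.25
CE = (291.25)² = 84826.5625
Risk premium = EV − CE = 86762.5 − 84826.5625 = 1935.9375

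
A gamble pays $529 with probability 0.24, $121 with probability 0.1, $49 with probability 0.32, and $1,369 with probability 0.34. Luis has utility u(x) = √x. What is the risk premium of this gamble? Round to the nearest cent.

$160.53

E[u] = 0.24·√529 + 0.1·√121 + 0.32·√49 + 0.34·√1369 = 0.24·23 + 0.1·11 + 0.32·7 + 0.34·37 = 21.44
CE = (21.44)² = 459.6736
Risk premium = EV − CE = 620.2 − 459.6736 = 160.5264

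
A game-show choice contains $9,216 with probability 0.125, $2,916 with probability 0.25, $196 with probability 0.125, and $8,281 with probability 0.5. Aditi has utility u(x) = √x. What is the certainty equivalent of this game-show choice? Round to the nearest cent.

$5,292.56

E[u] = 0.125·√9216 + 0.25·√2916 + 0.125·√196 + 0.5·√8281 = 0.125·96 + 0.25·54 + 0.125·14 + 0.5·91 = 72.75
CE = (72.75)² = 5292.5625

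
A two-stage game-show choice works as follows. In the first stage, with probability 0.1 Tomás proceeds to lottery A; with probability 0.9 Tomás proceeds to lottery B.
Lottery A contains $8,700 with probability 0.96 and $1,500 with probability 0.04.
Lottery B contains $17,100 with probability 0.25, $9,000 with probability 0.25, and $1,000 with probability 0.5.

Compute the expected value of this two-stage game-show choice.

EV(A) = 0.96 × 8700 + 0.04 × 1500 = 8352 + 60 = 8412
EV(B) = 0.25 × 17100 + 0.25 × 9000 + 0.5 × 1000 = 4275 + 2250 + 500 = 7025
Overall = 0.1 × 8412 + 0.9 × 7025 = 841.2 + 6322.5 = 7163.7

$7,163.70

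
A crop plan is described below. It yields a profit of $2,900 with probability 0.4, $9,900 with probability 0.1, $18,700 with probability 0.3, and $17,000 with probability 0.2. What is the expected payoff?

$11,160

EV = 0.4 × 2900 + 0.1 × 9900 + 0.3 × 18700 + 0.2 × 17000 = 1160 + 990 + 5610 + 3400 = 11160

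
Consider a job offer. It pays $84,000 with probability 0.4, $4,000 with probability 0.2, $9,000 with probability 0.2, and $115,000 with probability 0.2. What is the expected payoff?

$59,200

EV = 0.4 × 84000 + 0.2 × 4000 + 0.2 × 9000 + 0.2 × 115000 = 33600 + 800 + 1800 + 23000 = 59200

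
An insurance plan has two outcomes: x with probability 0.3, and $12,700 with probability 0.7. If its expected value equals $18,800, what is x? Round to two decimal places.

x = $33,033.33

0.3·x + 0.7·12700 = 18800
0.3·x = 18800 − 8890 = 9910
x = 9910 / 0.3 = 33033.3333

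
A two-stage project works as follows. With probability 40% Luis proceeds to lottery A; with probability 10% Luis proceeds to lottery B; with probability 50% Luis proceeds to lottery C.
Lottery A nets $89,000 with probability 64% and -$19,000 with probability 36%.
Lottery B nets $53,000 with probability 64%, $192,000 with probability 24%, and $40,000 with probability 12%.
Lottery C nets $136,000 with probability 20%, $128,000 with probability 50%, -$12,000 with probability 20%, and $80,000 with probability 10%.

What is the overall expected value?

$76,928

EV(A) = 0.64 × 89000 + 0.36 × (-19000) = 56960 − 6840 = 50120
EV(B) = 0.64 × 53000 + 0.24 × 192000 + 0.12 × 40000 = 33920 + 46080 + 4800 = 84800
EV(C) = 0.2 × 136000 + 0.5 × 128000 + 0.2 × (-12000) + 0.1 × 80000 = 27200 + 64000 − 2400 + 8000 = 96800
Overall = 0.4 × 50120 + 0.1 × 84800 + 0.5 × 96800 = 20048 + 8480 + 48400 = 76928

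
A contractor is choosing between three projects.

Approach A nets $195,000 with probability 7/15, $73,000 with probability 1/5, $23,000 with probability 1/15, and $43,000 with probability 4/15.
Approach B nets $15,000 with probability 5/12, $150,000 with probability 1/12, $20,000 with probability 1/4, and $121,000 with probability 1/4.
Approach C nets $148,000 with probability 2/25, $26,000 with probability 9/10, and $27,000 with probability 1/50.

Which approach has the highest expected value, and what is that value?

Approach A ($118,600)

Approach A = 7/15 × 195000 + 1/5 × 73000 + 1/15 × 23000 + 4/15 × 43000 = 91000 + 14600 + 1533.3333 + 11466.6667 = 118600
Approach B = 5/12 × 15000 + 1/12 × 150000 + 1/4 × 20000 + 1/4 × 121000 = 6250 + 12500 + 5000 + 30250 = 54000
Approach C = 2/25 × 148000 + 9/10 × 26000 + 1/50 × 27000 = 11840 + 23400 + 540 = 35780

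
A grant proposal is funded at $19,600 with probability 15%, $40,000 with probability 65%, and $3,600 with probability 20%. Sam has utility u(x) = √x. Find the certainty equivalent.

$26,569

E[u] = 0.15·√19600 + 0.65·√40000 + 0.2·√3600 = 0.15·140 + 0.65·200 + 0.2·60 = 163
CE = (163)² = 26569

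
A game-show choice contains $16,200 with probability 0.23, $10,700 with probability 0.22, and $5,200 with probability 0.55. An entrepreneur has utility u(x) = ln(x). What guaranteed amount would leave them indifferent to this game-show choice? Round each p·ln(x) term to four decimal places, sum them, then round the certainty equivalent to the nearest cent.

$7,914.88

E[u] = 0.23·ln(16200) + 0.22·ln(10700) + 0.55·ln(5200) = 2.2293 + 2.0412 + 4.7060 = 8.9765
CE = e^8.9765 ≈ 7914.88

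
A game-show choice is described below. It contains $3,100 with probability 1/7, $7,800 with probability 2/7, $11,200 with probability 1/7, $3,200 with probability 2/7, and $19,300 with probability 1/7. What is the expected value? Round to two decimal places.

EV = 1/7 × 3100 + 2/7 × 7800 + 1/7 × 11200 + 2/7 × 3200 + 1/7 × 19300 = 442.8571 + 2228.5714 + 1600 + 914.2857 + 2757.1429 = 7942.8571

$7,942.86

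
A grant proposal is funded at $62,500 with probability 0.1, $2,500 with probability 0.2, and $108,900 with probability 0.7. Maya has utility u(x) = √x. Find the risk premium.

$12,224

E[u] = 0.1·√62500 + 0.2·√2500 + 0.7·√108900 = 0.1·250 + 0.2·50 + 0.7·330 = 266
CE = (266)² = 70756
Risk premium = EV − CE = 82980 − 70756 = 12224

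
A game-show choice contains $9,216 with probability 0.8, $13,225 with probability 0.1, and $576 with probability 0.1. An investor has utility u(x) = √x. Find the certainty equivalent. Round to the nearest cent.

E[u] = 0.8·√9216 + 0.1·√13225 + 0.1·√576 = 0.8·96 + 0.1·115 + 0.1·24 = 90.7
CE = (90.7)² = 8226.49

$8,226.49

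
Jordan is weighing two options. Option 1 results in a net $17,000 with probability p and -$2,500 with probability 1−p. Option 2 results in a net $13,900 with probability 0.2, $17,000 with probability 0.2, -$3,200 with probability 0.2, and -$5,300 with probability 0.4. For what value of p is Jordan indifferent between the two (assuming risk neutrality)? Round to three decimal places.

p = 0.304

EV(Option 2) = 0.2 × 13900 + 0.2 × 17000 + 0.2 × (-3200) + 0.4 × (-5300) = 2780 + 3400 − 640 − 2120 = 3420
p·17000 + (1−p)·(-2500) = 3420
19500p − 2500 = 3420
p = (3420 + 2500) / 19500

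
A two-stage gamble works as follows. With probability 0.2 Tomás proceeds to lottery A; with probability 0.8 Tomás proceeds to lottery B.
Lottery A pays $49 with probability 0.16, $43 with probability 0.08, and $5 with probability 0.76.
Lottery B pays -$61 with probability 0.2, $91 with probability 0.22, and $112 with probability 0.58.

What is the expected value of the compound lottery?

EV(A) = 0.16 × 49 + 0.08 × 43 + 0.76 × 5 = 7.84 + 3.44 + 3.8 = 15.08
EV(B) = 0.2 × (-61) + 0.22 × 91 + 0.58 × 112 = -12.2 + 20.02 + 64.96 = 72.78
Overall = 0.2 × 15.08 + 0.8 × 72.78 = 3.016 + 58.224 = 61.24

$61.24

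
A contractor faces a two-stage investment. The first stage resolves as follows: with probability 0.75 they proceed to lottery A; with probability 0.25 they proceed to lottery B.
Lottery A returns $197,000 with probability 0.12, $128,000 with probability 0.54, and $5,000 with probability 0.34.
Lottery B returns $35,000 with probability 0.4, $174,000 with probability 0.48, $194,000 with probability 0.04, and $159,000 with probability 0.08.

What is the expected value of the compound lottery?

$100,345

EV(A) = 0.12 × 197000 + 0.54 × 128000 + 0.34 × 5000 = 23640 + 69120 + 1700 = 94460
EV(B) = 0.4 × 35000 + 0.48 × 174000 + 0.04 × 194000 + 0.08 × 159000 = 14000 + 83520 + 7760 + 12720 = 118000
Overall = 0.75 × 94460 + 0.25 × 118000 = 70845 + 29500 = 100345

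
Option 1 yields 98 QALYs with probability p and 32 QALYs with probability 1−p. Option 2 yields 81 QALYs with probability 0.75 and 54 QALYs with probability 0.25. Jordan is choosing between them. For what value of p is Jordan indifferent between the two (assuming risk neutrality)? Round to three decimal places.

EV(Option 2) = 0.75 × 81 + 0.25 × 54 = 60.75 + 13.5 = 74.25
p·98 + (1−p)·32 = 74.25
66p + 32 = 74.25
p = (74.25 − 32) / 66

p = 0.640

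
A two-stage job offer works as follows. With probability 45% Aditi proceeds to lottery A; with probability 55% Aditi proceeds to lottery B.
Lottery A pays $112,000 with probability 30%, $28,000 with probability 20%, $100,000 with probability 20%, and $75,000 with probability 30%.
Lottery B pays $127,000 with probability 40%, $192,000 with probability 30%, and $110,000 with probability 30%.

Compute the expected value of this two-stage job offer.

$114,535

EV(A) = 0.3 × 112000 + 0.2 × 28000 + 0.2 × 100000 + 0.3 × 75000 = 33600 + 5600 + 20000 + 22500 = 81700
EV(B) = 0.4 × 127000 + 0.3 × 192000 + 0.3 × 110000 = 50800 + 57600 + 33000 = 141400
Overall = 0.45 × 81700 + 0.55 × 141400 = 36765 + 77770 = 114535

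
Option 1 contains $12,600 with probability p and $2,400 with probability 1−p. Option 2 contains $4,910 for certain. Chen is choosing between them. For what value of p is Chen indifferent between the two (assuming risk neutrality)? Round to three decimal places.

p = 0.246

p·12600 + (1−p)·2400 = 4910
10200p + 2400 = 4910
p = (4910 − 2400) / 10200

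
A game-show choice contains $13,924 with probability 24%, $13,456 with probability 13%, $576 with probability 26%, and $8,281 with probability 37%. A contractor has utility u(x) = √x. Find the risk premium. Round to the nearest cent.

$1,364.21

E[u] = 0.24·√13924 + 0.13·√13456 + 0.26·√576 + 0.37·√8281 = 0.24·118 + 0.13·116 + 0.26·24 + 0.37·91 = 83.31
CE = (83.31)² = 6940.5561
Risk premium = EV − CE = 8304.77 − 6940.5561 = 1364.2139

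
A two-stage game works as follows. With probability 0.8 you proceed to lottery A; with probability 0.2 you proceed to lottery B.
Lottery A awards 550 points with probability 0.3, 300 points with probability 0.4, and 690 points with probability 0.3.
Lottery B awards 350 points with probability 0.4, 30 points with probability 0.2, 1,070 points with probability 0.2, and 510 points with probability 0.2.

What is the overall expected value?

EV(A) = 0.3 × 550 + 0.4 × 300 + 0.3 × 690 = 165 + 120 + 207 = 492
EV(B) = 0.4 × 350 + 0.2 × 30 + 0.2 × 1070 + 0.2 × 510 = 140 + 6 + 214 + 102 = 462
Overall = 0.8 × 492 + 0.2 × 462 = 393.6 + 92.4 = 486

486 points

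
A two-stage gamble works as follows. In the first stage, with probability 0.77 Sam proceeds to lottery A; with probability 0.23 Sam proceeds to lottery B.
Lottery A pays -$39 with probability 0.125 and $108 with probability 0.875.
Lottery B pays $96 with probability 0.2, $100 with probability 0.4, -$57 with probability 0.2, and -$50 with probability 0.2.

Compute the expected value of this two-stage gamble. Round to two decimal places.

$77.71

EV(A) = 0.125 × (-39) + 0.875 × 108 = -4.875 + 94.5 = 89.625
EV(B) = 0.2 × 96 + 0.4 × 100 + 0.2 × (-57) + 0.2 × (-50) = 19.2 + 40 − 11.4 − 10 = 37.8
Overall = 0.77 × 89.625 + 0.23 × 37.8 = 69.01125 + 8.694 = 77.70525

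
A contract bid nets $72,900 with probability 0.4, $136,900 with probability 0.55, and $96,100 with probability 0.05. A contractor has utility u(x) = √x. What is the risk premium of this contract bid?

E[u] = 0.4·√72900 + 0.55·√136900 + 0.05·√96100 = 0.4·270 + 0.55·370 + 0.05·310 = 327
CE = (327)² = 106929
Risk premium = EV − CE = 109260 − 106929 = 2331

$2,331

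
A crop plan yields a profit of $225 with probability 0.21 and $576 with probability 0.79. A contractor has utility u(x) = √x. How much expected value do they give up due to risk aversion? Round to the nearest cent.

$13.44

E[u] = 0.21·√225 + 0.79·√576 = 0.21·15 + 0.79·24 = 22.11
CE = (22.11)² = 488.8521
Risk premium = EV − CE = 502.29 − 488.8521 = 13.4379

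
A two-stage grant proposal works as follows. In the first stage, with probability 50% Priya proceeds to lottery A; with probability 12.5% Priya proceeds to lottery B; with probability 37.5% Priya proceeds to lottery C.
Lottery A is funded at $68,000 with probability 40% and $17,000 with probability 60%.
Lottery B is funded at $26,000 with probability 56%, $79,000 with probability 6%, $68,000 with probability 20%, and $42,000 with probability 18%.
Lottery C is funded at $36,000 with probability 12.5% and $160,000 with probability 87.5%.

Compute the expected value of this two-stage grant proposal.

$77,945

EV(A) = 0.4 × 68000 + 0.6 × 17000 = 27200 + 10200 = 37400
EV(B) = 0.56 × 26000 + 0.06 × 79000 + 0.2 × 68000 + 0.18 × 42000 = 14560 + 4740 + 13600 + 7560 = 40460
EV(C) = 0.125 × 36000 + 0.875 × 160000 = 4500 + 140000 = 144500
Overall = 0.5 × 37400 + 0.125 × 40460 + 0.375 × 144500 = 18700 + 5057.5 + 54187.5 = 77945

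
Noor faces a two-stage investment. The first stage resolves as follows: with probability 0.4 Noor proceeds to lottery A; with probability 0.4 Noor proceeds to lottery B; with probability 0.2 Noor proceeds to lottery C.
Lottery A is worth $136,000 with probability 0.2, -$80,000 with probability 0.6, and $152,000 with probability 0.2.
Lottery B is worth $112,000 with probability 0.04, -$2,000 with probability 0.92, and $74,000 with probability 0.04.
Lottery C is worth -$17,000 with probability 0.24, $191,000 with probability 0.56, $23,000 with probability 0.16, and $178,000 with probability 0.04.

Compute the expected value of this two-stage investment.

$28,816

EV(A) = 0.2 × 136000 + 0.6 × (-80000) + 0.2 × 152000 = 27200 − 48000 + 30400 = 9600
EV(B) = 0.04 × 112000 + 0.92 × (-2000) + 0.04 × 74000 = 4480 − 1840 + 2960 = 5600
EV(C) = 0.24 × (-17000) + 0.56 × 191000 + 0.16 × 23000 + 0.04 × 178000 = -4080 + 106960 + 3680 + 7120 = 113680
Overall = 0.4 × 9600 + 0.4 × 5600 + 0.2 × 113680 = 3840 + 2240 + 22736 = 28816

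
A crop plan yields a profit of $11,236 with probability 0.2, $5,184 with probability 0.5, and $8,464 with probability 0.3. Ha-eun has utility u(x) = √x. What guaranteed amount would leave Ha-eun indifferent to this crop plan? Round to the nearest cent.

$7,191.04

E[u] = 0.2·√11236 + 0.5·√5184 + 0.3·√8464 = 0.2·106 + 0.5·72 + 0.3·92 = 84.8
CE = (84.8)² = 7191.04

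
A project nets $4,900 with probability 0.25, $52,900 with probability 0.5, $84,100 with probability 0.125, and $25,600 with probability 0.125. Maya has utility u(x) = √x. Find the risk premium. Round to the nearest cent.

$5,760.94

E[u] = 0.25·√4900 + 0.5·√52900 + 0.125·√84100 + 0.125·√25600 = 0.25·70 + 0.5·230 + 0.125·290 + 0.125·160 = 188.75
CE = (188.75)² = 35626.5625
Risk premium = EV − CE = 41387.5 − 35626.5625 = 5760.9375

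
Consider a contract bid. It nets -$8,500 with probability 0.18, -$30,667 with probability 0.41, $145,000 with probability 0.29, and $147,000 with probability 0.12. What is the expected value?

$45,586.53

EV = 0.18 × (-8500) + 0.41 × (-30667) + 0.29 × 145000 + 0.12 × 147000 = -1530 − 12573.47 + 42050 + 17640 = 45586.53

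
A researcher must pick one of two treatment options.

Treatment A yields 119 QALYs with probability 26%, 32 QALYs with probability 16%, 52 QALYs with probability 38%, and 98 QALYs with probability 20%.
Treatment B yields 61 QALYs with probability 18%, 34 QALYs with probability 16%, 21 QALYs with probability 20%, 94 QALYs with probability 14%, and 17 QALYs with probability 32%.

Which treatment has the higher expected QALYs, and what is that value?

Treatment A = 0.26 × 119 + 0.16 × 32 + 0.38 × 52 + 0.2 × 98 = 30.94 + 5.12 + 19.76 + 19.6 = 75.42
Treatment B = 0.18 × 61 + 0.16 × 34 + 0.2 × 21 + 0.14 × 94 + 0.32 × 17 = 10.98 + 5.44 + 4.2 + 13.16 + 5.44 = 39.22

Treatment A (75.42 QALYs)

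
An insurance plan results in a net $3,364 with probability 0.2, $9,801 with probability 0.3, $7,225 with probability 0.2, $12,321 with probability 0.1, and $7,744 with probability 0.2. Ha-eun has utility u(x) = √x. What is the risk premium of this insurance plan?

$270

E[u] = 0.2·√3364 + 0.3·√9801 + 0.2·√7225 + 0.1·√12321 + 0.2·√7744 = 0.2·58 + 0.3·99 + 0.2·85 + 0.1·111 + 0.2·88 = 87
CE = (87)² = 7569
Risk premium = EV − CE = 7839 − 7569 = 270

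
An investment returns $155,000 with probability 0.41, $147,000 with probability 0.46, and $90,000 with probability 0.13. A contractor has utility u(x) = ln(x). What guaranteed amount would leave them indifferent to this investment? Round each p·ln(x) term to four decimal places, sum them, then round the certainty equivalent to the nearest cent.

E[u] = 0.41·ln(155000) + 0.46·ln(147000) + 0.13·ln(90000) = 4.9000 + 5.4732 + 1.4830 = 11.8562
CE = e^11.8562 ≈ 140955.57

$140,955.57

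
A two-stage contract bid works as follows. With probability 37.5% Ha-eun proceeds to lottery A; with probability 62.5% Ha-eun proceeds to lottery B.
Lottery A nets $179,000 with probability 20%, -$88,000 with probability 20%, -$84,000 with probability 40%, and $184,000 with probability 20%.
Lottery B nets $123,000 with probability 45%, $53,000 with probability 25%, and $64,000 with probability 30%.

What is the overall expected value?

EV(A) = 0.2 × 179000 + 0.2 × (-88000) + 0.4 × (-84000) + 0.2 × 184000 = 35800 − 17600 − 33600 + 36800 = 21400
EV(B) = 0.45 × 123000 + 0.25 × 53000 + 0.3 × 64000 = 55350 + 13250 + 19200 = 87800
Overall = 0.375 × 21400 + 0.625 × 87800 = 8025 + 54875 = 62900

$62,900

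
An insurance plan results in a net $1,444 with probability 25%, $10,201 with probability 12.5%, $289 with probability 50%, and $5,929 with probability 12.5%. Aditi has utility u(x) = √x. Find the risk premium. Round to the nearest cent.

E[u] = 0.25·√1444 + 0.125·√10201 + 0.5·√289 + 0.125·√5929 = 0.25·38 + 0.125·101 + 0.5·17 + 0.125·77 = 40.25
CE = (40.25)² = 1620.0625
Risk premium = EV − CE = 2521.75 − 1620.0625 = 901.6875

$901.69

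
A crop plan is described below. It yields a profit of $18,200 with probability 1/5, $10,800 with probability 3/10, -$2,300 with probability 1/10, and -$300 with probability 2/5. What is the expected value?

EV = 1/5 × 18200 + 3/10 × 10800 + 1/10 × (-2300) + 2/5 × (-300) = 3640 + 3240 − 230 − 120 = 6530

$6,530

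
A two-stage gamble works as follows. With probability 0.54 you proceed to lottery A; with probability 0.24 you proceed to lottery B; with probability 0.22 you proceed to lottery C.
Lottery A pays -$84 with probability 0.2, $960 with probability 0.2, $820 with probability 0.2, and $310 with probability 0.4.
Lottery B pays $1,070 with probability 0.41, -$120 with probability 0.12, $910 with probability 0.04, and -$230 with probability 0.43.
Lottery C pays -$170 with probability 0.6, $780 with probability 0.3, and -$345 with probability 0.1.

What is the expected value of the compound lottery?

$358.41

EV(A) = 0.2 × (-84) + 0.2 × 960 + 0.2 × 820 + 0.4 × 310 = -16.8 + 192 + 164 + 124 = 463.2
EV(B) = 0.41 × 1070 + 0.12 × (-120) + 0.04 × 910 + 0.43 × (-230) = 438.7 − 14.4 + 36.4 − 98.9 = 361.8
EV(C) = 0.6 × (-170) + 0.3 × 780 + 0.1 × (-345) = -102 + 234 − 34.5 = 97.5
Overall = 0.54 × 463.2 + 0.24 × 361.8 + 0.22 × 97.5 = 250.128 + 86.832 + 21.45 = 358.41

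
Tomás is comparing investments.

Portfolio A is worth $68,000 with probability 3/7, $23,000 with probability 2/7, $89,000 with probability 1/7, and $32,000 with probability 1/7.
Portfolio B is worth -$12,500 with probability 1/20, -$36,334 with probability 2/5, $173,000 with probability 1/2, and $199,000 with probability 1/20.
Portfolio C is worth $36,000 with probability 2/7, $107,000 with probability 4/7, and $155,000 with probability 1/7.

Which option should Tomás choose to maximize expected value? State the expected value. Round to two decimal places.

Portfolio C ($93,571.43)

Portfolio A = 3/7 × 68000 + 2/7 × 23000 + 1/7 × 89000 + 1/7 × 32000 = 29142.8571 + 6571.4286 + 12714.2857 + 4571.4286 = 53000
Portfolio B = 1/20 × (-12500) + 2/5 × (-36334) + 1/2 × 173000 + 1/20 × 199000 = -625 − 14533.6 + 86500 + 9950 = 81291.4
Portfolio C = 2/7 × 36000 + 4/7 × 107000 + 1/7 × 155000 = 10285.7143 + 61142.8571 + 22142.8571 = 93571.4286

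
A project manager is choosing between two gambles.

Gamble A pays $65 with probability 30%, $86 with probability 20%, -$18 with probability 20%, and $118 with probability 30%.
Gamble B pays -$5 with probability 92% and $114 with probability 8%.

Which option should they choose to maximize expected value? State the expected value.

Gamble A ($68.50)

Gamble A = 0.3 × 65 + 0.2 × 86 + 0.2 × (-18) + 0.3 × 118 = 19.5 + 17.2 − 3.6 + 35.4 = 68.5
Gamble B = 0.92 × (-5) + 0.08 × 114 = -4.6 + 9.12 = 4.52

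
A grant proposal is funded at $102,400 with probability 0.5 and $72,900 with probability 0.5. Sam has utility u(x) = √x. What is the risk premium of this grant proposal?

E[u] = 0.5·√102400 + 0.5·√72900 = 0.5·320 + 0.5·270 = 295
CE = (295)² = 87025
Risk premium = EV − CE = 87650 − 87025 = 625

$625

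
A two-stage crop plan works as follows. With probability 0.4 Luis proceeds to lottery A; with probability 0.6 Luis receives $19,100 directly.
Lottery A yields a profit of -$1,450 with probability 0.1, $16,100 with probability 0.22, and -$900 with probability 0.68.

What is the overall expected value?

$12,574

EV(A) = 0.1 × (-1450) + 0.22 × 16100 + 0.68 × (-900) = -145 + 3542 − 612 = 2785
Branch B: 19100 (certain)
Overall = 0.4 × 2785 + 0.6 × 19100 = 1114 + 11460 = 12574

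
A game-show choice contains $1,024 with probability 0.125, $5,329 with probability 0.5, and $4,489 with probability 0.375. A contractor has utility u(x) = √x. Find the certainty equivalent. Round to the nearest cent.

$4,306.64

E[u] = 0.125·√1024 + 0.5·√5329 + 0.375·√4489 = 0.125·32 + 0.5·73 + 0.375·67 = 65.625
CE = (65.625)² = 4306.640625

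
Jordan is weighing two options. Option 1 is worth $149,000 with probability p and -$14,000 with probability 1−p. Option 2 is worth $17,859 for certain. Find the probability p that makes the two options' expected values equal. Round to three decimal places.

p = 0.195

p·149000 + (1−p)·(-14000) = 17859
163000p − 14000 = 17859
p = (17859 + 14000) / 163000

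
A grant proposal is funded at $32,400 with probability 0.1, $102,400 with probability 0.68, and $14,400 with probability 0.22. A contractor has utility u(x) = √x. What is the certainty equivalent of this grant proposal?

$68,644

E[u] = 0.1·√32400 + 0.68·√102400 + 0.22·√14400 = 0.1·180 + 0.68·320 + 0.22·120 = 262
CE = (262)² = 68644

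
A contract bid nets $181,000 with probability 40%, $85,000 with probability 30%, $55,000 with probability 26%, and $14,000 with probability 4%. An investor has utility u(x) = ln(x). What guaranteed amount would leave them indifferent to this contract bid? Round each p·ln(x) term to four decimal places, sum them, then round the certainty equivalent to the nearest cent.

$95,549.53

E[u] = 0.4·ln(181000) + 0.3·ln(85000) + 0.26·ln(55000) + 0.04·ln(14000) = 4.8425 + 3.4051 + 2.8379 + 0.3819 = 11.4674
CE = e^11.4674 ≈ 95549.53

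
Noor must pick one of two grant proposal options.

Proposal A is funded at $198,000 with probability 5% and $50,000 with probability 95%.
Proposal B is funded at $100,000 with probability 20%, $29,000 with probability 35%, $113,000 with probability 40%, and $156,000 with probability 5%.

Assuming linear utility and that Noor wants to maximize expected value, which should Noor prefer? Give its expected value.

Proposal B ($83,150)

Proposal A = 0.05 × 198000 + 0.95 × 50000 = 9900 + 47500 = 57400
Proposal B = 0.2 × 100000 + 0.35 × 29000 + 0.4 × 113000 + 0.05 × 156000 = 20000 + 10150 + 45200 + 7800 = 83150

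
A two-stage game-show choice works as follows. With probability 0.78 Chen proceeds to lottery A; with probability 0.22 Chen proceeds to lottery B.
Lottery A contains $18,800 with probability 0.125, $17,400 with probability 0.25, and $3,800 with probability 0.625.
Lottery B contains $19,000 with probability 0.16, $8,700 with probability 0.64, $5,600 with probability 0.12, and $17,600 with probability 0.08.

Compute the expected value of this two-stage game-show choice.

$9,429.86

EV(A) = 0.125 × 18800 + 0.25 × 17400 + 0.625 × 3800 = 2350 + 4350 + 2375 = 9075
EV(B) = 0.16 × 19000 + 0.64 × 8700 + 0.12 × 5600 + 0.08 × 17600 = 3040 + 5568 + 672 + 1408 = 10688
Overall = 0.78 × 9075 + 0.22 × 10688 = 7078.5 + 2351.36 = 9429.86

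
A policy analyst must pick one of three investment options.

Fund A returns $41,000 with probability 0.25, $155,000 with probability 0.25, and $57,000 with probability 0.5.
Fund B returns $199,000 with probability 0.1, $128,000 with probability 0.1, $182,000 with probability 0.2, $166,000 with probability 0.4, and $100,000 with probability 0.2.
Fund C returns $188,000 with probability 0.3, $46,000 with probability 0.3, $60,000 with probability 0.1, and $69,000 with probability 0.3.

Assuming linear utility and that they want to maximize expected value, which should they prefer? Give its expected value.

Fund B ($155,500)

Fund A = 0.25 × 41000 + 0.25 × 155000 + 0.5 × 57000 = 10250 + 38750 + 28500 = 77500
Fund B = 0.1 × 199000 + 0.1 × 128000 + 0.2 × 182000 + 0.4 × 166000 + 0.2 × 100000 = 19900 + 12800 + 36400 + 66400 + 20000 = 155500
Fund C = 0.3 × 188000 + 0.3 × 46000 + 0.1 × 60000 + 0.3 × 69000 = 56400 + 13800 + 6000 + 20700 = 96900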